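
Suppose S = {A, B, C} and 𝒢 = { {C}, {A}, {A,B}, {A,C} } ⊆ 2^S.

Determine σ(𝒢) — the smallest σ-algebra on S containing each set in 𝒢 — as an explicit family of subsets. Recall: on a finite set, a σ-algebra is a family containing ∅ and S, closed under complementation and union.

Take S₀ = 𝒢 ∪ {∅, S} = { {}, {A}, {C}, {A,B}, {A,C}, S }.
Iteration 1 adds 2:
  {B}  = S∖{A,C}
  {B,C}  = S∖{A}
  (now 8)
Iteration 2: stable.

σ(𝒢) = { {}, {A}, {B}, {C}, {A,B}, {A,C}, {B,C}, S }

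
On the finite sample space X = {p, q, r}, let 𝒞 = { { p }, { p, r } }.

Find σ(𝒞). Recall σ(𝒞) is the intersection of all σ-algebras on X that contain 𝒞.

Start: 𝒞 ∪ {∅, X} = { {  }, { p }, { p, r }, X }.
Step 1 (2 new):
  { q }  = ᶜ of { p, r }
  { q, r }  = ᶜ of { p }
  |family| = 6
Step 2. New:
  { p, q }  = { q } ∪ { p }
  |family| = 7
Step 3. New:
  { r }  = ᶜ of { p, q }
  |family| = 8
Step 4: closed — nothing new.

σ(𝒞) = { {  }, { p }, { q }, { r }, { p, q }, { p, r }, { q, r }, X }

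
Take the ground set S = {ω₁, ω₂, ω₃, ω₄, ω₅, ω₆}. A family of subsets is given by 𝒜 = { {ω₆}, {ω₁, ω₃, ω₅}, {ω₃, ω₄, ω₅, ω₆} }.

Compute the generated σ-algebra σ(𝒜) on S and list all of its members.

σ(𝒜) = { {}, {ω₁}, {ω₂}, {ω₄}, {ω₆}, {ω₁, ω₂}, {ω₁, ω₄}, {ω₁, ω₆}, {ω₂, ω₄}, {ω₂, ω₆}, {ω₃, ω₅}, {ω₄, ω₆}, {ω₁, ω₂, ω₄}, {ω₁, ω₂, ω₆}, {ω₁, ω₃, ω₅}, {ω₁, ω₄, ω₆}, {ω₂, ω₃, ω₅}, {ω₂, ω₄, ω₆}, {ω₃, ω₄, ω₅}, {ω₃, ω₅, ω₆}, {ω₁, ω₂, ω₃, ω₅}, {ω₁, ω₂, ω₄, ω₆}, {ω₁, ω₃, ω₄, ω₅}, {ω₁, ω₃, ω₅, ω₆}, {ω₂, ω₃, ω₄, ω₅}, {ω₂, ω₃, ω₅, ω₆}, {ω₃, ω₄, ω₅, ω₆}, {ω₁, ω₂, ω₃, ω₄, ω₅}, {ω₁, ω₂, ω₃, ω₅, ω₆}, {ω₁, ω₃, ω₄, ω₅, ω₆}, {ω₂, ω₃, ω₄, ω₅, ω₆}, S }

Check:
Initial family (5 sets): { {}, {ω₆}, {ω₁, ω₃, ω₅}, {ω₃, ω₄, ω₅, ω₆}, S }.
Step 1: +5 →
  {ω₁, ω₂}  = complement {ω₃, ω₄, ω₅, ω₆}
  {ω₂, ω₄, ω₆}  = complement {ω₁, ω₃, ω₅}
  {ω₁, ω₃, ω₅, ω₆}  = {ω₁, ω₃, ω₅} ∪ {ω₆}
  {ω₁, ω₂, ω₃, ω₄, ω₅}  = complement {ω₆}
  {ω₁, ω₃, ω₄, ω₅, ω₆}  = {ω₃, ω₄, ω₅, ω₆} ∪ {ω₁, ω₃, ω₅}
  — 10 sets.
Step 2 adds 7:
  {ω₂}  = complement {ω₁, ω₃, ω₄, ω₅, ω₆}
  {ω₂, ω₄}  = complement {ω₁, ω₃, ω₅, ω₆}
  {ω₁, ω₂, ω₆}  = {ω₁, ω₂} ∪ {ω₆}
  {ω₁, ω₂, ω₃, ω₅}  = {ω₁, ω₂} ∪ {ω₁, ω₃, ω₅}
  {ω₁, ω₂, ω₄, ω₆}  = {ω₂, ω₄, ω₆} ∪ {ω₁, ω₂}
  {ω₁, ω₂, ω₃, ω₅, ω₆}  = {ω₁, ω₃, ω₅, ω₆} ∪ {ω₁, ω₂}
  {ω₂, ω₃, ω₄, ω₅, ω₆}  = {ω₂, ω₄, ω₆} ∪ {ω₃, ω₄, ω₅, ω₆}
  — 17 sets.
Step 3 adds 7:
  {ω₁}  = complement {ω₂, ω₃, ω₄, ω₅, ω₆}
  {ω₄}  = complement {ω₁, ω₂, ω₃, ω₅, ω₆}
  {ω₂, ω₆}  = {ω₂} ∪ {ω₆}
  {ω₃, ω₅}  = complement {ω₁, ω₂, ω₄, ω₆}
  {ω₄, ω₆}  = complement {ω₁, ω₂, ω₃, ω₅}
  {ω₁, ω₂, ω₄}  = {ω₁, ω₂} ∪ {ω₂, ω₄}
  {ω₃, ω₄, ω₅}  = complement {ω₁, ω₂, ω₆}
  — 24 sets.
Step 4. New:
  {ω₁, ω₄}  = {ω₁} ∪ {ω₄}
  {ω₁, ω₆}  = {ω₁} ∪ {ω₆}
  {ω₁, ω₄, ω₆}  = {ω₁} ∪ {ω₄, ω₆}
  {ω₂, ω₃, ω₅}  = {ω₂} ∪ {ω₃, ω₅}
  {ω₃, ω₅, ω₆}  = complement {ω₁, ω₂, ω₄}
  {ω₁, ω₃, ω₄, ω₅}  = complement {ω₂, ω₆}
  {ω₂, ω₃, ω₄, ω₅}  = {ω₃, ω₄, ω₅} ∪ {ω₂}
  {ω₂, ω₃, ω₅, ω₆}  = {ω₂, ω₆} ∪ {ω₃, ω₅}
  — 32 sets.
Step 5: no new sets; the family is a σ-algebra.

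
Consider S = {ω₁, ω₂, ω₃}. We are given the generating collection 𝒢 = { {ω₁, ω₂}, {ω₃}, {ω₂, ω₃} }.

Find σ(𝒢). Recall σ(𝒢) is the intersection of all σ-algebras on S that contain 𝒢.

σ(𝒢) (8 sets): { ∅, {ω₁}, {ω₂}, {ω₃}, {ω₁, ω₂}, {ω₁, ω₃}, {ω₂, ω₃}, S }

Derivation:
Seed the family with 𝒢 together with ∅ and S: { ∅, {ω₃}, {ω₁, ω₂}, {ω₂, ω₃}, S }.
Iteration 1 adds 1:
  {ω₁}  = ᶜ of {ω₂, ω₃}
Iteration 2. New:
  {ω₁, ω₃}  = {ω₃} ∪ {ω₁}
Iteration 3. New:
  {ω₂}  = ᶜ of {ω₁, ω₃}
Iteration 4: no new sets; the family is a σ-algebra.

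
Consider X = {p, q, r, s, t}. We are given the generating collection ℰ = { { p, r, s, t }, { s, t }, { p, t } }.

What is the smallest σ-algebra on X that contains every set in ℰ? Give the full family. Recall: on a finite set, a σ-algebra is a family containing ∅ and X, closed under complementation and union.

Seed the family with ℰ together with ∅ and X: { {  }, { p, t }, { s, t }, { p, r, s, t }, X }.
Iteration 1. New:
  { q }  = { p, r, s, t }ᶜ
  { p, q, r }  = { s, t }ᶜ
  { p, s, t }  = { s, t } ∪ { p, t }
  { q, r, s }  = { p, t }ᶜ
Iteration 2 (7 new):
  { q, r }  = { p, s, t }ᶜ
  { p, q, t }  = { q } ∪ { p, t }
  { q, s, t }  = { q } ∪ { s, t }
  { p, q, r, s }  = { p, q, r } ∪ { q, r, s }
  { p, q, r, t }  = { p, q, r } ∪ { p, t }
  { p, q, s, t }  = { p, s, t } ∪ { q }
  { q, r, s, t }  = { q, r, s } ∪ { s, t }
Iteration 3: 6 new —
  { p }  = { q, r, s, t }ᶜ
  { r }  = { p, q, s, t }ᶜ
  { s }  = { p, q, r, t }ᶜ
  { t }  = { p, q, r, s }ᶜ
  { p, r }  = { q, s, t }ᶜ
  { r, s }  = { p, q, t }ᶜ
Iteration 4 adds 9:
  { p, q }  = { q } ∪ { p }
  { p, s }  = { s } ∪ { p }
  { q, s }  = { q } ∪ { s }
  { q, t }  = { q } ∪ { t }
  { r, t }  = { t } ∪ { r }
  { p, r, s }  = { r, s } ∪ { p, r }
  { p, r, t }  = { t } ∪ { p, r }
  { q, r, t }  = { t } ∪ { q, r }
  { r, s, t }  = { r, s } ∪ { t }
Iteration 5: 1 new —
  { p, q, s }  = { r, t }ᶜ
After Iteration 6 the family is unchanged; done.

Therefore σ(ℰ) = { {  }, { p }, { q }, { r }, { s }, { t }, { p, q }, { p, r }, { p, s }, { p, t }, { q, r }, { q, s }, { q, t }, { r, s }, { r, t }, { s, t }, { p, q, r }, { p, q, s }, { p, q, t }, { p, r, s }, { p, r, t }, { p, s, t }, { q, r, s }, { q, r, t }, { q, s, t }, { r, s, t }, { p, q, r, s }, { p, q, r, t }, { p, q, s, t }, { p, r, s, t }, { q, r, s, t }, X } (|σ(ℰ)| = 32).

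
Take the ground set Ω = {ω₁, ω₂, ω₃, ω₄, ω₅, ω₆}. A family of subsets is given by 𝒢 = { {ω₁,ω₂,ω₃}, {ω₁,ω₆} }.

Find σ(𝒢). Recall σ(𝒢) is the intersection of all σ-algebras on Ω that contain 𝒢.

|σ(𝒢)| = 16.  σ(𝒢) = { {}, {ω₁}, {ω₆}, {ω₁,ω₆}, {ω₂,ω₃}, {ω₄,ω₅}, {ω₁,ω₂,ω₃}, {ω₁,ω₄,ω₅}, {ω₂,ω₃,ω₆}, {ω₄,ω₅,ω₆}, {ω₁,ω₂,ω₃,ω₆}, {ω₁,ω₄,ω₅,ω₆}, {ω₂,ω₃,ω₄,ω₅}, {ω₁,ω₂,ω₃,ω₄,ω₅}, {ω₂,ω₃,ω₄,ω₅,ω₆}, Ω }

Trace:
Take S₀ = 𝒢 ∪ {∅, Ω} = { {}, {ω₁,ω₆}, {ω₁,ω₂,ω₃}, Ω }.
Step 1 adds 3:
  {ω₄,ω₅,ω₆}  = {ω₁,ω₂,ω₃}ᶜ
  {ω₁,ω₂,ω₃,ω₆}  = {ω₁,ω₂,ω₃} ∪ {ω₁,ω₆}
  {ω₂,ω₃,ω₄,ω₅}  = {ω₁,ω₆}ᶜ
  (now 7)
Step 2: 4 new —
  {ω₄,ω₅}  = {ω₁,ω₂,ω₃,ω₆}ᶜ
  {ω₁,ω₄,ω₅,ω₆}  = {ω₁,ω₆} ∪ {ω₄,ω₅,ω₆}
  {ω₁,ω₂,ω₃,ω₄,ω₅}  = {ω₁,ω₂,ω₃} ∪ {ω₂,ω₃,ω₄,ω₅}
  {ω₂,ω₃,ω₄,ω₅,ω₆}  = {ω₂,ω₃,ω₄,ω₅} ∪ {ω₄,ω₅,ω₆}
  (now 11)
Step 3 adds 3:
  {ω₁}  = {ω₂,ω₃,ω₄,ω₅,ω₆}ᶜ
  {ω₆}  = {ω₁,ω₂,ω₃,ω₄,ω₅}ᶜ
  {ω₂,ω₃}  = {ω₁,ω₄,ω₅,ω₆}ᶜ
  (now 14)
Step 4 adds 2:
  {ω₁,ω₄,ω₅}  = {ω₄,ω₅} ∪ {ω₁}
  {ω₂,ω₃,ω₆}  = {ω₂,ω₃} ∪ {ω₆}
  (now 16)
Step 5: no new sets; the family is a σ-algebra.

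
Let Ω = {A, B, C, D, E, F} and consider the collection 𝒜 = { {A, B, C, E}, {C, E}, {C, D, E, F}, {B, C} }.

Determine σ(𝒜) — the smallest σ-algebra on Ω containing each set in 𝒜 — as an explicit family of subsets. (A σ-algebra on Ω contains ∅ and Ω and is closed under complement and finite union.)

σ(𝒜) (32 sets): { {}, {A}, {B}, {C}, {E}, {A, B}, {A, C}, {A, E}, {B, C}, {B, E}, {C, E}, {D, F}, {A, B, C}, {A, B, E}, {A, C, E}, {A, D, F}, {B, C, E}, {B, D, F}, {C, D, F}, {D, E, F}, {A, B, C, E}, {A, B, D, F}, {A, C, D, F}, {A, D, E, F}, {B, C, D, F}, {B, D, E, F}, {C, D, E, F}, {A, B, C, D, F}, {A, B, D, E, F}, {A, C, D, E, F}, {B, C, D, E, F}, Ω }

Working:
Initial family (6 sets): { {}, {B, C}, {C, E}, {A, B, C, E}, {C, D, E, F}, Ω }.
Iteration 1. New:
  {A, B}  = Ω∖{C, D, E, F}
  {D, F}  = Ω∖{A, B, C, E}
  {B, C, E}  = {B, C} ∪ {C, E}
  {A, B, D, F}  = Ω∖{C, E}
  {A, D, E, F}  = Ω∖{B, C}
  {B, C, D, E, F}  = {B, C} ∪ {C, D, E, F}
  |family| = 12
Iteration 2: +7 →
  {A}  = Ω∖{B, C, D, E, F}
  {A, B, C}  = {A, B} ∪ {B, C}
  {A, D, F}  = Ω∖{B, C, E}
  {B, C, D, F}  = {B, C} ∪ {D, F}
  {A, B, C, D, F}  = {A, B, D, F} ∪ {B, C}
  {A, B, D, E, F}  = {A, B, D, F} ∪ {A, D, E, F}
  {A, C, D, E, F}  = {C, D, E, F} ∪ {A, D, E, F}
  |family| = 19
Iteration 3: 6 new —
  {B}  = Ω∖{A, C, D, E, F}
  {C}  = Ω∖{A, B, D, E, F}
  {E}  = Ω∖{A, B, C, D, F}
  {A, E}  = Ω∖{B, C, D, F}
  {A, C, E}  = {C, E} ∪ {A}
  {D, E, F}  = Ω∖{A, B, C}
  |family| = 25
Iteration 4 (7 new):
  {A, C}  = {C} ∪ {A}
  {B, E}  = {B} ∪ {E}
  {A, B, E}  = {A, B} ∪ {E}
  {B, D, F}  = Ω∖{A, C, E}
  {C, D, F}  = {C} ∪ {D, F}
  {A, C, D, F}  = {A, D, F} ∪ {C}
  {B, D, E, F}  = {B} ∪ {D, E, F}
  |family| = 32
Iteration 5 adds nothing — fixpoint reached.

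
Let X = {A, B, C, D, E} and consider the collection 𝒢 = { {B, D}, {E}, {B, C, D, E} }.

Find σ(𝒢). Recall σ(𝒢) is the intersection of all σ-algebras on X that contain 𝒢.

|σ(𝒢)| = 16.  σ(𝒢) = { {}, {A}, {C}, {E}, {A, C}, {A, E}, {B, D}, {C, E}, {A, B, D}, {A, C, E}, {B, C, D}, {B, D, E}, {A, B, C, D}, {A, B, D, E}, {B, C, D, E}, X }

Working:
Seed the family with 𝒢 together with ∅ and X: { {}, {E}, {B, D}, {B, C, D, E}, X }.
Step 1 (4 new):
  {A}  = complement {B, C, D, E}
  {A, C, E}  = complement {B, D}
  {B, D, E}  = {B, D} ∪ {E}
  {A, B, C, D}  = complement {E}
  [9 total]
Step 2. New:
  {A, C}  = complement {B, D, E}
  {A, E}  = {E} ∪ {A}
  {A, B, D}  = {B, D} ∪ {A}
  {A, B, D, E}  = {B, D, E} ∪ {A}
  [13 total]
Step 3 adds 3:
  {C}  = complement {A, B, D, E}
  {C, E}  = complement {A, B, D}
  {B, C, D}  = complement {A, E}
  [16 total]
Step 4: stable.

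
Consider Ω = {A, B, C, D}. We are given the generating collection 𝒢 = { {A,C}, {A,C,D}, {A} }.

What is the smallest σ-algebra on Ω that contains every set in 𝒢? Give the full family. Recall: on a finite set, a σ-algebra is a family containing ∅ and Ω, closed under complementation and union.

Initial family (5 sets): { {}, {A}, {A,C}, {A,C,D}, Ω }.
Iteration 1 (3 new):
  {B}  = Ω∖{A,C,D}
  {B,D}  = Ω∖{A,C}
  {B,C,D}  = Ω∖{A}
  (now 8)
Iteration 2 (3 new):
  {A,B}  = {B} ∪ {A}
  {A,B,C}  = {B} ∪ {A,C}
  {A,B,D}  = {B,D} ∪ {A}
  (now 11)
Iteration 3: 3 new —
  {C}  = Ω∖{A,B,D}
  {D}  = Ω∖{A,B,C}
  {C,D}  = Ω∖{A,B}
  (now 14)
Iteration 4: +2 →
  {A,D}  = {D} ∪ {A}
  {B,C}  = {C} ∪ {B}
  (now 16)
After Iteration 5 the family is unchanged; done.

σ(𝒢) = { {}, {A}, {B}, {C}, {D}, {A,B}, {A,C}, {A,D}, {B,C}, {B,D}, {C,D}, {A,B,C}, {A,B,D}, {A,C,D}, {B,C,D}, Ω }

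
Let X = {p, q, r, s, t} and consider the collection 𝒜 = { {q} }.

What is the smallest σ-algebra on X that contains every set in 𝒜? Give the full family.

|σ(𝒜)| = 4.  σ(𝒜) = { {}, {q}, {p,r,s,t}, X }

Check:
Seed the family with 𝒜 together with ∅ and X: { {}, {q}, X }.
Iteration 1 adds 1:
  {p,r,s,t}  = X∖{q}
After Iteration 2 the family is unchanged; done.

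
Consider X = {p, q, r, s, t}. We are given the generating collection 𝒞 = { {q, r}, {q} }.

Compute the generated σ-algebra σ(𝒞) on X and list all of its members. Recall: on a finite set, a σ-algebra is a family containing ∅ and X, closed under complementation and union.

Answer: σ(𝒞) = { ∅, {q}, {r}, {q, r}, {p, s, t}, {p, q, s, t}, {p, r, s, t}, X }

Working:
Take S₀ = 𝒞 ∪ {∅, X} = { ∅, {q}, {q, r}, X }.
Pass 1: 2 new —
  {p, s, t}  = complement {q, r}
  {p, r, s, t}  = complement {q}
  — 6 sets.
Pass 2. New:
  {p, q, s, t}  = {p, s, t} ∪ {q}
  — 7 sets.
Pass 3. New:
  {r}  = complement {p, q, s, t}
  — 8 sets.
Pass 4 adds nothing — fixpoint reached.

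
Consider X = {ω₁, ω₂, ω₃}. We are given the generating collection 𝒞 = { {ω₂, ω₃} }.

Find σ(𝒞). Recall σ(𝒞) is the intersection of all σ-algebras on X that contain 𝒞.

σ(𝒞) = { {}, {ω₁}, {ω₂, ω₃}, X }

Check:
Start: 𝒞 ∪ {∅, X} = { {}, {ω₂, ω₃}, X }.
Iteration 1 (1 new):
  {ω₁}  = X∖{ω₂, ω₃}
Iteration 2: already closed under ᶜ and ∪.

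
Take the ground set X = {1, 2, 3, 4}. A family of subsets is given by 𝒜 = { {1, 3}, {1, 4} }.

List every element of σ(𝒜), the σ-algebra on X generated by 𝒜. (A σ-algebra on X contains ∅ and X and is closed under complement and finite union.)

Take S₀ = 𝒜 ∪ {∅, X} = { ∅, {1, 3}, {1, 4}, X }.
Step 1 adds 3:
  {2, 3}  = X∖{1, 4}
  {2, 4}  = X∖{1, 3}
  {1, 3, 4}  = {1, 3} ∪ {1, 4}
Step 2 (4 new):
  {2}  = X∖{1, 3, 4}
  {1, 2, 3}  = {2, 3} ∪ {1, 3}
  {1, 2, 4}  = {1, 4} ∪ {2, 4}
  {2, 3, 4}  = {2, 3} ∪ {2, 4}
Step 3 (3 new):
  {1}  = X∖{2, 3, 4}
  {3}  = X∖{1, 2, 4}
  {4}  = X∖{1, 2, 3}
Step 4 adds 2:
  {1, 2}  = {2} ∪ {1}
  {3, 4}  = {3} ∪ {4}
Step 5: stable.

Hence σ(𝒜) has 16 members: { ∅, {1}, {2}, {3}, {4}, {1, 2}, {1, 3}, {1, 4}, {2, 3}, {2, 4}, {3, 4}, {1, 2, 3}, {1, 2, 4}, {1, 3, 4}, {2, 3, 4}, X }.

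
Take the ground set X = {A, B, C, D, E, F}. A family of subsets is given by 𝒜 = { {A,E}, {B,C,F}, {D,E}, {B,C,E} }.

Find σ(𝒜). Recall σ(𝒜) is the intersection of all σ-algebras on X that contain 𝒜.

Begin from { {}, {A,E}, {D,E}, {B,C,E}, {B,C,F}, X } (that is, 𝒜 plus ∅ and X).
Step 1. New:
  {A,D,E}  = ᶜ of {B,C,F}
  {A,D,F}  = ᶜ of {B,C,E}
  {A,B,C,E}  = {B,C,E} ∪ {A,E}
  {A,B,C,F}  = ᶜ of {D,E}
  {B,C,D,E}  = {D,E} ∪ {B,C,E}
  {B,C,D,F}  = ᶜ of {A,E}
  {B,C,E,F}  = {B,C,E} ∪ {B,C,F}
  {A,B,C,E,F}  = {A,E} ∪ {B,C,F}
  {B,C,D,E,F}  = {D,E} ∪ {B,C,F}
Step 2: 8 new —
  {A}  = ᶜ of {B,C,D,E,F}
  {D}  = ᶜ of {A,B,C,E,F}
  {A,D}  = ᶜ of {B,C,E,F}
  {A,F}  = ᶜ of {B,C,D,E}
  {D,F}  = ᶜ of {A,B,C,E}
  {A,D,E,F}  = {A,D,E} ∪ {A,D,F}
  {A,B,C,D,E}  = {A,D,E} ∪ {B,C,D,E}
  {A,B,C,D,F}  = {B,C,F} ∪ {A,D,F}
Step 3: +5 →
  {E}  = ᶜ of {A,B,C,D,F}
  {F}  = ᶜ of {A,B,C,D,E}
  {B,C}  = ᶜ of {A,D,E,F}
  {A,E,F}  = {A,F} ∪ {A,E}
  {D,E,F}  = {D,E} ∪ {D,F}
Step 4 (4 new):
  {E,F}  = {F} ∪ {E}
  {A,B,C}  = ᶜ of {D,E,F}
  {B,C,D}  = ᶜ of {A,E,F}
  {A,B,C,D}  = {A,D} ∪ {B,C}
Step 5: already closed under ᶜ and ∪.

Therefore σ(𝒜) = { {}, {A}, {D}, {E}, {F}, {A,D}, {A,E}, {A,F}, {B,C}, {D,E}, {D,F}, {E,F}, {A,B,C}, {A,D,E}, {A,D,F}, {A,E,F}, {B,C,D}, {B,C,E}, {B,C,F}, {D,E,F}, {A,B,C,D}, {A,B,C,E}, {A,B,C,F}, {A,D,E,F}, {B,C,D,E}, {B,C,D,F}, {B,C,E,F}, {A,B,C,D,E}, {A,B,C,D,F}, {A,B,C,E,F}, {B,C,D,E,F}, X } (|σ(𝒜)| = 32).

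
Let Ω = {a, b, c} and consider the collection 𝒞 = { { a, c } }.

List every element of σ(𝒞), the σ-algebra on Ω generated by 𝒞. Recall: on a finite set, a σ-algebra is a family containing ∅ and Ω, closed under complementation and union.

Take S₀ = 𝒞 ∪ {∅, Ω} = { ∅, { a, c }, Ω }.
Pass 1: +1 →
  { b }  = Ω∖{ a, c }
  — 4 sets.
After Pass 2 the family is unchanged; done.

Hence σ(𝒞) has 4 members: { ∅, { b }, { a, c }, Ω }.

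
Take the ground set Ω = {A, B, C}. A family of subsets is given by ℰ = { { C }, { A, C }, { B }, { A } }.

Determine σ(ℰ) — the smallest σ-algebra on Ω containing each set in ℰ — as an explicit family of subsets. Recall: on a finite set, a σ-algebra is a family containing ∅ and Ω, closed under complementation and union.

Answer: σ(ℰ) = { {}, { A }, { B }, { C }, { A, B }, { A, C }, { B, C }, Ω }

Derivation:
Start: ℰ ∪ {∅, Ω} = { {}, { A }, { B }, { C }, { A, C }, Ω }.
Step 1. New:
  { A, B }  = ᶜ of { C }
  { B, C }  = ᶜ of { A }
  — 8 sets.
Step 2: stable.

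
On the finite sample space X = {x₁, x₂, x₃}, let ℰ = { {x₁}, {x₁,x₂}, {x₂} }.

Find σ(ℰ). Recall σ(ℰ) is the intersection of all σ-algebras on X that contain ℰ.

|σ(ℰ)| = 8.  σ(ℰ) = { {}, {x₁}, {x₂}, {x₃}, {x₁,x₂}, {x₁,x₃}, {x₂,x₃}, X }

Working:
Begin from { {}, {x₁}, {x₂}, {x₁,x₂}, X } (that is, ℰ plus ∅ and X).
Iteration 1: 3 new —
  {x₃}  = X∖{x₁,x₂}
  {x₁,x₃}  = X∖{x₂}
  {x₂,x₃}  = X∖{x₁}
  — 8 sets.
After Iteration 2 the family is unchanged; done.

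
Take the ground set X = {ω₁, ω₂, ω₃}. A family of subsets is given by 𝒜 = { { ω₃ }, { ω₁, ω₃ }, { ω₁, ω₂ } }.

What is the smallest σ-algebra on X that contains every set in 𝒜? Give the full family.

σ(𝒜) = { {}, { ω₁ }, { ω₂ }, { ω₃ }, { ω₁, ω₂ }, { ω₁, ω₃ }, { ω₂, ω₃ }, X }

Working:
Start: 𝒜 ∪ {∅, X} = { {}, { ω₃ }, { ω₁, ω₂ }, { ω₁, ω₃ }, X }.
Step 1 (1 new):
  { ω₂ }  = complement { ω₁, ω₃ }
  (now 6)
Step 2 (1 new):
  { ω₂, ω₃ }  = { ω₃ } ∪ { ω₂ }
  (now 7)
Step 3: 1 new —
  { ω₁ }  = complement { ω₂, ω₃ }
  (now 8)
Step 4: stable.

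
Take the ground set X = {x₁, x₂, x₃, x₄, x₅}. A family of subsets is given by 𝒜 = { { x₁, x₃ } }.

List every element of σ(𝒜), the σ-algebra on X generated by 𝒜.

Start: 𝒜 ∪ {∅, X} = { ∅, { x₁, x₃ }, X }.
Round 1 adds 1:
  { x₂, x₄, x₅ }  = ᶜ of { x₁, x₃ }
  [4 total]
Round 2: already closed under ᶜ and ∪.

Therefore σ(𝒜) = { ∅, { x₁, x₃ }, { x₂, x₄, x₅ }, X } (|σ(𝒜)| = 4).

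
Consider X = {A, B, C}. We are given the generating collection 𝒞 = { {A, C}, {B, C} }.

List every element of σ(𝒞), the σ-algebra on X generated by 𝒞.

σ(𝒞) = { {}, {A}, {B}, {C}, {A, B}, {A, C}, {B, C}, X }

Derivation:
Begin from { {}, {A, C}, {B, C}, X } (that is, 𝒞 plus ∅ and X).
Pass 1 adds 2:
  {A}  = ᶜ of {B, C}
  {B}  = ᶜ of {A, C}
  [6 total]
Pass 2 adds 1:
  {A, B}  = {B} ∪ {A}
  [7 total]
Pass 3. New:
  {C}  = ᶜ of {A, B}
  [8 total]
Pass 4: stable.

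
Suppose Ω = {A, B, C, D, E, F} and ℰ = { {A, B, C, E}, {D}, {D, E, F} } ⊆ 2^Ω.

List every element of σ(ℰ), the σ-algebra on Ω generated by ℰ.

Start: ℰ ∪ {∅, Ω} = { {}, {D}, {D, E, F}, {A, B, C, E}, Ω }.
Pass 1. New:
  {D, F}  = ᶜ of {A, B, C, E}
  {A, B, C}  = ᶜ of {D, E, F}
  {A, B, C, D, E}  = {D} ∪ {A, B, C, E}
  {A, B, C, E, F}  = ᶜ of {D}
  |family| = 9
Pass 2: 3 new —
  {F}  = ᶜ of {A, B, C, D, E}
  {A, B, C, D}  = {A, B, C} ∪ {D}
  {A, B, C, D, F}  = {A, B, C} ∪ {D, F}
  |family| = 12
Pass 3. New:
  {E}  = ᶜ of {A, B, C, D, F}
  {E, F}  = ᶜ of {A, B, C, D}
  {A, B, C, F}  = {A, B, C} ∪ {F}
  |family| = 15
Pass 4: 1 new —
  {D, E}  = ᶜ of {A, B, C, F}
  |family| = 16
Pass 5: no new sets; the family is a σ-algebra.

Hence σ(ℰ) has 16 members: { {}, {D}, {E}, {F}, {D, E}, {D, F}, {E, F}, {A, B, C}, {D, E, F}, {A, B, C, D}, {A, B, C, E}, {A, B, C, F}, {A, B, C, D, E}, {A, B, C, D, F}, {A, B, C, E, F}, Ω }.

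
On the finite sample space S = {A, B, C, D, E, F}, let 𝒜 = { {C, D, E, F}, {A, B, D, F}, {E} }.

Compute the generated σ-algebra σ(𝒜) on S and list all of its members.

Seed the family with 𝒜 together with ∅ and S: { ∅, {E}, {A, B, D, F}, {C, D, E, F}, S }.
Pass 1: +4 →
  {A, B}  = complement {C, D, E, F}
  {C, E}  = complement {A, B, D, F}
  {A, B, C, D, F}  = complement {E}
  {A, B, D, E, F}  = {A, B, D, F} ∪ {E}
  [9 total]
Pass 2 (3 new):
  {C}  = complement {A, B, D, E, F}
  {A, B, E}  = {A, B} ∪ {E}
  {A, B, C, E}  = {A, B} ∪ {C, E}
  [12 total]
Pass 3 adds 3:
  {D, F}  = complement {A, B, C, E}
  {A, B, C}  = {C} ∪ {A, B}
  {C, D, F}  = complement {A, B, E}
  [15 total]
Pass 4 (1 new):
  {D, E, F}  = complement {A, B, C}
  [16 total]
Pass 5: stable.

Therefore σ(𝒜) = { ∅, {C}, {E}, {A, B}, {C, E}, {D, F}, {A, B, C}, {A, B, E}, {C, D, F}, {D, E, F}, {A, B, C, E}, {A, B, D, F}, {C, D, E, F}, {A, B, C, D, F}, {A, B, D, E, F}, S } (|σ(𝒜)| = 16).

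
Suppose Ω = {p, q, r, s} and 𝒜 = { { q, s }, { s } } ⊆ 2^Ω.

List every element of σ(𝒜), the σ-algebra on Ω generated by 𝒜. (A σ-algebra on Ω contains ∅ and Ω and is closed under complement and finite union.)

Seed the family with 𝒜 together with ∅ and Ω: { {}, { s }, { q, s }, Ω }.
Step 1: 2 new —
  { p, r }  = ᶜ of { q, s }
  { p, q, r }  = ᶜ of { s }
  [6 total]
Step 2 adds 1:
  { p, r, s }  = { p, r } ∪ { s }
  [7 total]
Step 3: 1 new —
  { q }  = ᶜ of { p, r, s }
  [8 total]
Step 4: already closed under ᶜ and ∪.

Therefore σ(𝒜) = { {}, { q }, { s }, { p, r }, { q, s }, { p, q, r }, { p, r, s }, Ω } (|σ(𝒜)| = 8).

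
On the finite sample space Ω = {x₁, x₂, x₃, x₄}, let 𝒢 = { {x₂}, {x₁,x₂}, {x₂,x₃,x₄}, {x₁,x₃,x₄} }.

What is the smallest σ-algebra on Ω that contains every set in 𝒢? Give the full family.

Answer: σ(𝒢) = { {}, {x₁}, {x₂}, {x₁,x₂}, {x₃,x₄}, {x₁,x₃,x₄}, {x₂,x₃,x₄}, Ω }

Derivation:
Seed the family with 𝒢 together with ∅ and Ω: { {}, {x₂}, {x₁,x₂}, {x₁,x₃,x₄}, {x₂,x₃,x₄}, Ω }.
Round 1. New:
  {x₁}  = complement {x₂,x₃,x₄}
  {x₃,x₄}  = complement {x₁,x₂}
  |family| = 8
After Round 2 the family is unchanged; done.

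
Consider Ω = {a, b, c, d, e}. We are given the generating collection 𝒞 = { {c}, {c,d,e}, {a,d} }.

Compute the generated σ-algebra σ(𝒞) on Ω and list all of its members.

Start: 𝒞 ∪ {∅, Ω} = { ∅, {c}, {a,d}, {c,d,e}, Ω }.
Iteration 1: +5 →
  {a,b}  = Ω∖{c,d,e}
  {a,c,d}  = {c} ∪ {a,d}
  {b,c,e}  = Ω∖{a,d}
  {a,b,d,e}  = Ω∖{c}
  {a,c,d,e}  = {c,d,e} ∪ {a,d}
  (now 10)
Iteration 2. New:
  {b}  = Ω∖{a,c,d,e}
  {b,e}  = Ω∖{a,c,d}
  {a,b,c}  = {a,b} ∪ {c}
  {a,b,d}  = {a,b} ∪ {a,d}
  {a,b,c,d}  = {a,b} ∪ {a,c,d}
  {a,b,c,e}  = {a,b} ∪ {b,c,e}
  {b,c,d,e}  = {c,d,e} ∪ {b,c,e}
  (now 17)
Iteration 3 (7 new):
  {a}  = Ω∖{b,c,d,e}
  {d}  = Ω∖{a,b,c,e}
  {e}  = Ω∖{a,b,c,d}
  {b,c}  = {c} ∪ {b}
  {c,e}  = Ω∖{a,b,d}
  {d,e}  = Ω∖{a,b,c}
  {a,b,e}  = {b,e} ∪ {a,b}
  (now 24)
Iteration 4: 8 new —
  {a,c}  = {c} ∪ {a}
  {a,e}  = {e} ∪ {a}
  {b,d}  = {b} ∪ {d}
  {c,d}  = Ω∖{a,b,e}
  {a,c,e}  = {c,e} ∪ {a}
  {a,d,e}  = Ω∖{b,c}
  {b,c,d}  = {b,c} ∪ {d}
  {b,d,e}  = {b,e} ∪ {d,e}
  (now 32)
Iteration 5: no new sets; the family is a σ-algebra.

|σ(𝒞)| = 32.  σ(𝒞) = { ∅, {a}, {b}, {c}, {d}, {e}, {a,b}, {a,c}, {a,d}, {a,e}, {b,c}, {b,d}, {b,e}, {c,d}, {c,e}, {d,e}, {a,b,c}, {a,b,d}, {a,b,e}, {a,c,d}, {a,c,e}, {a,d,e}, {b,c,d}, {b,c,e}, {b,d,e}, {c,d,e}, {a,b,c,d}, {a,b,c,e}, {a,b,d,e}, {a,c,d,e}, {b,c,d,e}, Ω }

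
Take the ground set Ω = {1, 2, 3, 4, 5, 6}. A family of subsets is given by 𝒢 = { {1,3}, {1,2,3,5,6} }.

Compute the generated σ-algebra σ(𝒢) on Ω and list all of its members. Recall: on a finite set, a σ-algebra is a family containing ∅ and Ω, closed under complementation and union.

Answer: σ(𝒢) = { {}, {4}, {1,3}, {1,3,4}, {2,5,6}, {2,4,5,6}, {1,2,3,5,6}, Ω }

Check:
Begin from { {}, {1,3}, {1,2,3,5,6}, Ω } (that is, 𝒢 plus ∅ and Ω).
Step 1. New:
  {4}  = ᶜ of {1,2,3,5,6}
  {2,4,5,6}  = ᶜ of {1,3}
  (now 6)
Step 2 adds 1:
  {1,3,4}  = {1,3} ∪ {4}
  (now 7)
Step 3: 1 new —
  {2,5,6}  = ᶜ of {1,3,4}
  (now 8)
Step 4: stable.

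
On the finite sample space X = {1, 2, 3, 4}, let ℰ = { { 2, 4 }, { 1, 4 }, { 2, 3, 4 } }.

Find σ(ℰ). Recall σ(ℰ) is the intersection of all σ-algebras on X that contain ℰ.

|σ(ℰ)| = 16.  σ(ℰ) = { {  }, { 1 }, { 2 }, { 3 }, { 4 }, { 1, 2 }, { 1, 3 }, { 1, 4 }, { 2, 3 }, { 2, 4 }, { 3, 4 }, { 1, 2, 3 }, { 1, 2, 4 }, { 1, 3, 4 }, { 2, 3, 4 }, X }

Trace:
Take S₀ = ℰ ∪ {∅, X} = { {  }, { 1, 4 }, { 2, 4 }, { 2, 3, 4 }, X }.
Step 1. New:
  { 1 }  = X∖{ 2, 3, 4 }
  { 1, 3 }  = X∖{ 2, 4 }
  { 2, 3 }  = X∖{ 1, 4 }
  { 1, 2, 4 }  = { 1, 4 } ∪ { 2, 4 }
  — 9 sets.
Step 2 adds 3:
  { 3 }  = X∖{ 1, 2, 4 }
  { 1, 2, 3 }  = { 2, 3 } ∪ { 1, 3 }
  { 1, 3, 4 }  = { 1, 4 } ∪ { 1, 3 }
  — 12 sets.
Step 3 adds 2:
  { 2 }  = X∖{ 1, 3, 4 }
  { 4 }  = X∖{ 1, 2, 3 }
  — 14 sets.
Step 4 adds 2:
  { 1, 2 }  = { 2 } ∪ { 1 }
  { 3, 4 }  = { 3 } ∪ { 4 }
  — 16 sets.
Step 5: closed — nothing new.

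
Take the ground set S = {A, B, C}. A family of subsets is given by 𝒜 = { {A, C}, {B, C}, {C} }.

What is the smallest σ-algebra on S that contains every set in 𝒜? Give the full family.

σ(𝒜) (8 sets): { ∅, {A}, {B}, {C}, {A, B}, {A, C}, {B, C}, S }

Trace:
Initial family (5 sets): { ∅, {C}, {A, C}, {B, C}, S }.
Round 1 adds 3:
  {A}  = complement {B, C}
  {B}  = complement {A, C}
  {A, B}  = complement {C}
  |family| = 8
Round 2: closed — nothing new.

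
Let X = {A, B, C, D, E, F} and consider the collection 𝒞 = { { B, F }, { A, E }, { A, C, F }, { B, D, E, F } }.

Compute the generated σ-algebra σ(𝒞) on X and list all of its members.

Initial family (6 sets): { {}, { A, E }, { B, F }, { A, C, F }, { B, D, E, F }, X }.
Round 1 adds 8:
  { A, C }  = X∖{ B, D, E, F }
  { B, D, E }  = X∖{ A, C, F }
  { A, B, C, F }  = { A, C, F } ∪ { B, F }
  { A, B, E, F }  = { A, E } ∪ { B, F }
  { A, C, D, E }  = X∖{ B, F }
  { A, C, E, F }  = { A, C, F } ∪ { A, E }
  { B, C, D, F }  = X∖{ A, E }
  { A, B, D, E, F }  = { B, D, E, F } ∪ { A, E }
  — 14 sets.
Round 2: 11 new —
  { C }  = X∖{ A, B, D, E, F }
  { B, D }  = X∖{ A, C, E, F }
  { C, D }  = X∖{ A, B, E, F }
  { D, E }  = X∖{ A, B, C, F }
  { A, C, E }  = { A, C } ∪ { A, E }
  { A, B, D, E }  = { A, E } ∪ { B, D, E }
  { A, B, C, D, E }  = { A, C, D, E } ∪ { B, D, E }
  { A, B, C, D, F }  = { A, C, F } ∪ { B, C, D, F }
  { A, B, C, E, F }  = { A, C, E, F } ∪ { B, F }
  { A, C, D, E, F }  = { A, C, E, F } ∪ { A, C, D, E }
  { B, C, D, E, F }  = { B, D, E, F } ∪ { B, C, D, F }
  — 25 sets.
Round 3 (15 new):
  { A }  = X∖{ B, C, D, E, F }
  { B }  = X∖{ A, C, D, E, F }
  { D }  = X∖{ A, B, C, E, F }
  { E }  = X∖{ A, B, C, D, F }
  { F }  = X∖{ A, B, C, D, E }
  { C, F }  = X∖{ A, B, D, E }
  { A, C, D }  = { C, D } ∪ { A, C }
  { A, D, E }  = { D, E } ∪ { A, E }
  { B, C, D }  = { C, D } ∪ { B, D }
  { B, C, F }  = { B, F } ∪ { C }
  { B, D, F }  = X∖{ A, C, E }
  { C, D, E }  = { C, D } ∪ { D, E }
  { A, B, C, D }  = { A, C } ∪ { B, D }
  { A, C, D, F }  = { C, D } ∪ { A, C, F }
  { B, C, D, E }  = { C, D } ∪ { B, D, E }
  — 40 sets.
Round 4: 22 new —
  { A, B }  = { B } ∪ { A }
  { A, D }  = { D } ∪ { A }
  { A, F }  = X∖{ B, C, D, E }
  { B, C }  = { B } ∪ { C }
  { B, E }  = X∖{ A, C, D, F }
  { C, E }  = { C } ∪ { E }
  { D, F }  = { D } ∪ { F }
  { E, F }  = X∖{ A, B, C, D }
  { A, B, C }  = { B } ∪ { A, C }
  { A, B, D }  = { A } ∪ { B, D }
  { A, B, E }  = { B } ∪ { A, E }
  { A, B, F }  = X∖{ C, D, E }
  { A, E, F }  = X∖{ B, C, D }
  { B, E, F }  = X∖{ A, C, D }
  { C, D, F }  = { C, D } ∪ { C, F }
  { C, E, F }  = { C, F } ∪ { E }
  { D, E, F }  = { D, E } ∪ { F }
  { A, B, C, E }  = { A, C, E } ∪ { B }
  { A, B, D, F }  = { B, D, F } ∪ { A }
  { A, D, E, F }  = { A, D, E } ∪ { F }
  { B, C, E, F }  = { B, C, F } ∪ { E }
  { C, D, E, F }  = { D, E } ∪ { C, F }
  — 62 sets.
Round 5: 2 new —
  { A, D, F }  = { A, F } ∪ { A, D }
  { B, C, E }  = { B, E } ∪ { C, E }
  — 64 sets.
Round 6: already closed under ᶜ and ∪.

Therefore σ(𝒞) = { {}, { A }, { B }, { C }, { D }, { E }, { F }, { A, B }, { A, C }, { A, D }, { A, E }, { A, F }, { B, C }, { B, D }, { B, E }, { B, F }, { C, D }, { C, E }, { C, F }, { D, E }, { D, F }, { E, F }, { A, B, C }, { A, B, D }, { A, B, E }, { A, B, F }, { A, C, D }, { A, C, E }, { A, C, F }, { A, D, E }, { A, D, F }, { A, E, F }, { B, C, D }, { B, C, E }, { B, C, F }, { B, D, E }, { B, D, F }, { B, E, F }, { C, D, E }, { C, D, F }, { C, E, F }, { D, E, F }, { A, B, C, D }, { A, B, C, E }, { A, B, C, F }, { A, B, D, E }, { A, B, D, F }, { A, B, E, F }, { A, C, D, E }, { A, C, D, F }, { A, C, E, F }, { A, D, E, F }, { B, C, D, E }, { B, C, D, F }, { B, C, E, F }, { B, D, E, F }, { C, D, E, F }, { A, B, C, D, E }, { A, B, C, D, F }, { A, B, C, E, F }, { A, B, D, E, F }, { A, C, D, E, F }, { B, C, D, E, F }, X } (|σ(𝒞)| = 64).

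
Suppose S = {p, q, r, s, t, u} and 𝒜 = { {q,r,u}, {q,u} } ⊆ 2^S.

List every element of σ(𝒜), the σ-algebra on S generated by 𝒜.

σ(𝒜) (8 sets): { {}, {r}, {q,u}, {p,s,t}, {q,r,u}, {p,r,s,t}, {p,q,s,t,u}, S }

Working:
Seed the family with 𝒜 together with ∅ and S: { {}, {q,u}, {q,r,u}, S }.
Pass 1: 2 new —
  {p,s,t}  = complement {q,r,u}
  {p,r,s,t}  = complement {q,u}
Pass 2 adds 1:
  {p,q,s,t,u}  = {p,s,t} ∪ {q,u}
Pass 3. New:
  {r}  = complement {p,q,s,t,u}
Pass 4: closed — nothing new.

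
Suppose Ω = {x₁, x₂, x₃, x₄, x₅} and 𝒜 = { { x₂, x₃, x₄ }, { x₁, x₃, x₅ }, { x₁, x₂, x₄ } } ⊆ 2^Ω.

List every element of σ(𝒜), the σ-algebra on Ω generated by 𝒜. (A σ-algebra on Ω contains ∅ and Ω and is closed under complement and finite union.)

Seed the family with 𝒜 together with ∅ and Ω: { {  }, { x₁, x₂, x₄ }, { x₁, x₃, x₅ }, { x₂, x₃, x₄ }, Ω }.
Round 1: +4 →
  { x₁, x₅ }  = ᶜ of { x₂, x₃, x₄ }
  { x₂, x₄ }  = ᶜ of { x₁, x₃, x₅ }
  { x₃, x₅ }  = ᶜ of { x₁, x₂, x₄ }
  { x₁, x₂, x₃, x₄ }  = { x₂, x₃, x₄ } ∪ { x₁, x₂, x₄ }
  [9 total]
Round 2: +3 →
  { x₅ }  = ᶜ of { x₁, x₂, x₃, x₄ }
  { x₁, x₂, x₄, x₅ }  = { x₁, x₂, x₄ } ∪ { x₁, x₅ }
  { x₂, x₃, x₄, x₅ }  = { x₂, x₃, x₄ } ∪ { x₃, x₅ }
  [12 total]
Round 3 (3 new):
  { x₁ }  = ᶜ of { x₂, x₃, x₄, x₅ }
  { x₃ }  = ᶜ of { x₁, x₂, x₄, x₅ }
  { x₂, x₄, x₅ }  = { x₂, x₄ } ∪ { x₅ }
  [15 total]
Round 4: +1 →
  { x₁, x₃ }  = ᶜ of { x₂, x₄, x₅ }
  [16 total]
Round 5 adds nothing — fixpoint reached.

|σ(𝒜)| = 16.  σ(𝒜) = { {  }, { x₁ }, { x₃ }, { x₅ }, { x₁, x₃ }, { x₁, x₅ }, { x₂, x₄ }, { x₃, x₅ }, { x₁, x₂, x₄ }, { x₁, x₃, x₅ }, { x₂, x₃, x₄ }, { x₂, x₄, x₅ }, { x₁, x₂, x₃, x₄ }, { x₁, x₂, x₄, x₅ }, { x₂, x₃, x₄, x₅ }, Ω }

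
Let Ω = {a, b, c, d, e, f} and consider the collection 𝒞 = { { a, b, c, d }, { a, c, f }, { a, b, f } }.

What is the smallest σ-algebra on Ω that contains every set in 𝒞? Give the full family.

Seed the family with 𝒞 together with ∅ and Ω: { {  }, { a, b, f }, { a, c, f }, { a, b, c, d }, Ω }.
Pass 1 adds 5:
  { e, f }  = { a, b, c, d }ᶜ
  { b, d, e }  = { a, c, f }ᶜ
  { c, d, e }  = { a, b, f }ᶜ
  { a, b, c, f }  = { a, c, f } ∪ { a, b, f }
  { a, b, c, d, f }  = { a, c, f } ∪ { a, b, c, d }
  |family| = 10
Pass 2 adds 11:
  { e }  = { a, b, c, d, f }ᶜ
  { d, e }  = { a, b, c, f }ᶜ
  { a, b, e, f }  = { e, f } ∪ { a, b, f }
  { a, c, e, f }  = { e, f } ∪ { a, c, f }
  { b, c, d, e }  = { c, d, e } ∪ { b, d, e }
  { b, d, e, f }  = { e, f } ∪ { b, d, e }
  { c, d, e, f }  = { c, d, e } ∪ { e, f }
  { a, b, c, d, e }  = { c, d, e } ∪ { a, b, c, d }
  { a, b, c, e, f }  = { e, f } ∪ { a, b, c, f }
  { a, b, d, e, f }  = { a, b, f } ∪ { b, d, e }
  { a, c, d, e, f }  = { c, d, e } ∪ { a, c, f }
  |family| = 21
Pass 3 (11 new):
  { b }  = { a, c, d, e, f }ᶜ
  { c }  = { a, b, d, e, f }ᶜ
  { d }  = { a, b, c, e, f }ᶜ
  { f }  = { a, b, c, d, e }ᶜ
  { a, b }  = { c, d, e, f }ᶜ
  { a, c }  = { b, d, e, f }ᶜ
  { a, f }  = { b, c, d, e }ᶜ
  { b, d }  = { a, c, e, f }ᶜ
  { c, d }  = { a, b, e, f }ᶜ
  { d, e, f }  = { e, f } ∪ { d, e }
  { b, c, d, e, f }  = { c, d, e } ∪ { b, d, e, f }
  |family| = 32
Pass 4. New:
  { a }  = { b, c, d, e, f }ᶜ
  { b, c }  = { b } ∪ { c }
  { b, e }  = { b } ∪ { e }
  { b, f }  = { b } ∪ { f }
  { c, e }  = { e } ∪ { c }
  { c, f }  = { f } ∪ { c }
  { d, f }  = { f } ∪ { d }
  { a, b, c }  = { d, e, f }ᶜ
  { a, b, d }  = { a, b } ∪ { d }
  { a, b, e }  = { a, b } ∪ { e }
  { a, c, d }  = { c, d } ∪ { a, c }
  { a, c, e }  = { e } ∪ { a, c }
  { a, d, f }  = { a, f } ∪ { d }
  { a, e, f }  = { e, f } ∪ { a, f }
  { b, c, d }  = { c, d } ∪ { b }
  { b, d, f }  = { f } ∪ { b, d }
  { b, e, f }  = { e, f } ∪ { b }
  { c, d, f }  = { c, d } ∪ { f }
  { c, e, f }  = { e, f } ∪ { c }
  { a, b, d, e }  = { a, b } ∪ { d, e }
  { a, b, d, f }  = { a, f } ∪ { b, d }
  { a, c, d, e }  = { c, d, e } ∪ { a, c }
  { a, c, d, f }  = { c, d } ∪ { a, c, f }
  { a, d, e, f }  = { a, f } ∪ { d, e }
  |family| = 56
Pass 5. New:
  { a, d }  = { d } ∪ { a }
  { a, e }  = { e } ∪ { a }
  { a, d, e }  = { d, e } ∪ { a }
  { b, c, e }  = { a, d, f }ᶜ
  { b, c, f }  = { b } ∪ { c, f }
  { a, b, c, e }  = { d, f }ᶜ
  { b, c, d, f }  = { b, d, f } ∪ { c, d }
  { b, c, e, f }  = { b, e } ∪ { c, e, f }
  |family| = 64
Pass 6: closed — nothing new.

|σ(𝒞)| = 64.  σ(𝒞) = { {  }, { a }, { b }, { c }, { d }, { e }, { f }, { a, b }, { a, c }, { a, d }, { a, e }, { a, f }, { b, c }, { b, d }, { b, e }, { b, f }, { c, d }, { c, e }, { c, f }, { d, e }, { d, f }, { e, f }, { a, b, c }, { a, b, d }, { a, b, e }, { a, b, f }, { a, c, d }, { a, c, e }, { a, c, f }, { a, d, e }, { a, d, f }, { a, e, f }, { b, c, d }, { b, c, e }, { b, c, f }, { b, d, e }, { b, d, f }, { b, e, f }, { c, d, e }, { c, d, f }, { c, e, f }, { d, e, f }, { a, b, c, d }, { a, b, c, e }, { a, b, c, f }, { a, b, d, e }, { a, b, d, f }, { a, b, e, f }, { a, c, d, e }, { a, c, d, f }, { a, c, e, f }, { a, d, e, f }, { b, c, d, e }, { b, c, d, f }, { b, c, e, f }, { b, d, e, f }, { c, d, e, f }, { a, b, c, d, e }, { a, b, c, d, f }, { a, b, c, e, f }, { a, b, d, e, f }, { a, c, d, e, f }, { b, c, d, e, f }, Ω }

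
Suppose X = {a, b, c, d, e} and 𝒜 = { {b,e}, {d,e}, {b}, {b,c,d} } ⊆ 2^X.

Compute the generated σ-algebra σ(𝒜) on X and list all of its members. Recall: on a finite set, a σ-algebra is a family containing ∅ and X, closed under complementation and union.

Start: 𝒜 ∪ {∅, X} = { {}, {b}, {b,e}, {d,e}, {b,c,d}, X }.
Pass 1 (6 new):
  {a,e}  = complement {b,c,d}
  {a,b,c}  = complement {d,e}
  {a,c,d}  = complement {b,e}
  {b,d,e}  = {d,e} ∪ {b,e}
  {a,c,d,e}  = complement {b}
  {b,c,d,e}  = {d,e} ∪ {b,c,d}
  [12 total]
Pass 2. New:
  {a}  = complement {b,c,d,e}
  {a,c}  = complement {b,d,e}
  {a,b,e}  = {b,e} ∪ {a,e}
  {a,d,e}  = {d,e} ∪ {a,e}
  {a,b,c,d}  = {a,b,c} ∪ {b,c,d}
  {a,b,c,e}  = {b,e} ∪ {a,b,c}
  {a,b,d,e}  = {a,e} ∪ {b,d,e}
  [19 total]
Pass 3: +7 →
  {c}  = complement {a,b,d,e}
  {d}  = complement {a,b,c,e}
  {e}  = complement {a,b,c,d}
  {a,b}  = {b} ∪ {a}
  {b,c}  = complement {a,d,e}
  {c,d}  = complement {a,b,e}
  {a,c,e}  = {a,c} ∪ {a,e}
  [26 total]
Pass 4 adds 6:
  {a,d}  = {d} ∪ {a}
  {b,d}  = complement {a,c,e}
  {c,e}  = {e} ∪ {c}
  {a,b,d}  = {a,b} ∪ {d}
  {b,c,e}  = {b,e} ∪ {c}
  {c,d,e}  = complement {a,b}
  [32 total]
Pass 5: no new sets; the family is a σ-algebra.

σ(𝒜) = { {}, {a}, {b}, {c}, {d}, {e}, {a,b}, {a,c}, {a,d}, {a,e}, {b,c}, {b,d}, {b,e}, {c,d}, {c,e}, {d,e}, {a,b,c}, {a,b,d}, {a,b,e}, {a,c,d}, {a,c,e}, {a,d,e}, {b,c,d}, {b,c,e}, {b,d,e}, {c,d,e}, {a,b,c,d}, {a,b,c,e}, {a,b,d,e}, {a,c,d,e}, {b,c,d,e}, X }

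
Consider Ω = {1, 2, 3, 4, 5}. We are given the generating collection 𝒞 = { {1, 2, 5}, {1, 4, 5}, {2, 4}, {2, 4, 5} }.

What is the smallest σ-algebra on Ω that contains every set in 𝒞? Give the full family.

|σ(𝒞)| = 32.  σ(𝒞) = { {}, {1}, {2}, {3}, {4}, {5}, {1, 2}, {1, 3}, {1, 4}, {1, 5}, {2, 3}, {2, 4}, {2, 5}, {3, 4}, {3, 5}, {4, 5}, {1, 2, 3}, {1, 2, 4}, {1, 2, 5}, {1, 3, 4}, {1, 3, 5}, {1, 4, 5}, {2, 3, 4}, {2, 3, 5}, {2, 4, 5}, {3, 4, 5}, {1, 2, 3, 4}, {1, 2, 3, 5}, {1, 2, 4, 5}, {1, 3, 4, 5}, {2, 3, 4, 5}, Ω }

Derivation:
Start: 𝒞 ∪ {∅, Ω} = { {}, {2, 4}, {1, 2, 5}, {1, 4, 5}, {2, 4, 5}, Ω }.
Pass 1 (5 new):
  {1, 3}  = {2, 4, 5}ᶜ
  {2, 3}  = {1, 4, 5}ᶜ
  {3, 4}  = {1, 2, 5}ᶜ
  {1, 3, 5}  = {2, 4}ᶜ
  {1, 2, 4, 5}  = {1, 4, 5} ∪ {1, 2, 5}
  (now 11)
Pass 2 (8 new):
  {3}  = {1, 2, 4, 5}ᶜ
  {1, 2, 3}  = {2, 3} ∪ {1, 3}
  {1, 3, 4}  = {3, 4} ∪ {1, 3}
  {2, 3, 4}  = {3, 4} ∪ {2, 3}
  {1, 2, 3, 4}  = {1, 3} ∪ {2, 4}
  {1, 2, 3, 5}  = {1, 3, 5} ∪ {1, 2, 5}
  {1, 3, 4, 5}  = {1, 4, 5} ∪ {3, 4}
  {2, 3, 4, 5}  = {3, 4} ∪ {2, 4, 5}
  (now 19)
Pass 3. New:
  {1}  = {2, 3, 4, 5}ᶜ
  {2}  = {1, 3, 4, 5}ᶜ
  {4}  = {1, 2, 3, 5}ᶜ
  {5}  = {1, 2, 3, 4}ᶜ
  {1, 5}  = {2, 3, 4}ᶜ
  {2, 5}  = {1, 3, 4}ᶜ
  {4, 5}  = {1, 2, 3}ᶜ
  (now 26)
Pass 4 adds 6:
  {1, 2}  = {2} ∪ {1}
  {1, 4}  = {4} ∪ {1}
  {3, 5}  = {5} ∪ {3}
  {1, 2, 4}  = {2, 4} ∪ {1}
  {2, 3, 5}  = {2, 5} ∪ {3}
  {3, 4, 5}  = {3, 4} ∪ {5}
  (now 32)
Pass 5: already closed under ᶜ and ∪.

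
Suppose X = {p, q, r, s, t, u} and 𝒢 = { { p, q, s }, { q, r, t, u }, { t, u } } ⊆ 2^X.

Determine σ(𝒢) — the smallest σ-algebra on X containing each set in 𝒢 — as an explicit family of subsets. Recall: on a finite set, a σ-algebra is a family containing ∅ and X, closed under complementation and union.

Start: 𝒢 ∪ {∅, X} = { {  }, { t, u }, { p, q, s }, { q, r, t, u }, X }.
Iteration 1 adds 4:
  { p, s }  = X∖{ q, r, t, u }
  { r, t, u }  = X∖{ p, q, s }
  { p, q, r, s }  = X∖{ t, u }
  { p, q, s, t, u }  = { t, u } ∪ { p, q, s }
  [9 total]
Iteration 2: +3 →
  { r }  = X∖{ p, q, s, t, u }
  { p, s, t, u }  = { t, u } ∪ { p, s }
  { p, r, s, t, u }  = { p, s } ∪ { r, t, u }
  [12 total]
Iteration 3 (3 new):
  { q }  = X∖{ p, r, s, t, u }
  { q, r }  = X∖{ p, s, t, u }
  { p, r, s }  = { r } ∪ { p, s }
  [15 total]
Iteration 4 (1 new):
  { q, t, u }  = X∖{ p, r, s }
  [16 total]
Iteration 5 adds nothing — fixpoint reached.

|σ(𝒢)| = 16.  σ(𝒢) = { {  }, { q }, { r }, { p, s }, { q, r }, { t, u }, { p, q, s }, { p, r, s }, { q, t, u }, { r, t, u }, { p, q, r, s }, { p, s, t, u }, { q, r, t, u }, { p, q, s, t, u }, { p, r, s, t, u }, X }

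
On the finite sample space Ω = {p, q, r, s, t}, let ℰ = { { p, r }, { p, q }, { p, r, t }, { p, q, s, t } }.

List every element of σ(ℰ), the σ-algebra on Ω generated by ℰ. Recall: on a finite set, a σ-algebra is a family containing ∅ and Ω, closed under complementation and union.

σ(ℰ) = { {  }, { p }, { q }, { r }, { s }, { t }, { p, q }, { p, r }, { p, s }, { p, t }, { q, r }, { q, s }, { q, t }, { r, s }, { r, t }, { s, t }, { p, q, r }, { p, q, s }, { p, q, t }, { p, r, s }, { p, r, t }, { p, s, t }, { q, r, s }, { q, r, t }, { q, s, t }, { r, s, t }, { p, q, r, s }, { p, q, r, t }, { p, q, s, t }, { p, r, s, t }, { q, r, s, t }, Ω }

Check:
Initial family (6 sets): { {  }, { p, q }, { p, r }, { p, r, t }, { p, q, s, t }, Ω }.
Round 1 (6 new):
  { r }  = complement { p, q, s, t }
  { q, s }  = complement { p, r, t }
  { p, q, r }  = { p, q } ∪ { p, r }
  { q, s, t }  = complement { p, r }
  { r, s, t }  = complement { p, q }
  { p, q, r, t }  = { p, q } ∪ { p, r, t }
  — 12 sets.
Round 2: +7 →
  { s }  = complement { p, q, r, t }
  { s, t }  = complement { p, q, r }
  { p, q, s }  = { p, q } ∪ { q, s }
  { q, r, s }  = { r } ∪ { q, s }
  { p, q, r, s }  = { p, q, r } ∪ { q, s }
  { p, r, s, t }  = { r, s, t } ∪ { p, r, t }
  { q, r, s, t }  = { r, s, t } ∪ { q, s }
  — 19 sets.
Round 3: +7 →
  { p }  = complement { q, r, s, t }
  { q }  = complement { p, r, s, t }
  { t }  = complement { p, q, r, s }
  { p, t }  = complement { q, r, s }
  { r, s }  = { r } ∪ { s }
  { r, t }  = complement { p, q, s }
  { p, r, s }  = { p, r } ∪ { s }
  — 26 sets.
Round 4 (6 new):
  { p, s }  = { s } ∪ { p }
  { q, r }  = { q } ∪ { r }
  { q, t }  = complement { p, r, s }
  { p, q, t }  = complement { r, s }
  { p, s, t }  = { s, t } ∪ { p, t }
  { q, r, t }  = { q } ∪ { r, t }
  — 32 sets.
Round 5: no new sets; the family is a σ-algebra.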